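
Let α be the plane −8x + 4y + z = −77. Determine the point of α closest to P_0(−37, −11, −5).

The perpendicular from P_0 has direction n = (−8, 4, 1): r = (−37, −11, −5) + t(−8, 4, 1).
Substitute into the plane: n·(P_0 + tn) = -77 gives 247 + 81t = -77, so t = -4.
Foot = (−37, −11, −5) + (-4)·(−8, 4, 1) = (−5, −27, −9).

(-5, -27, -9)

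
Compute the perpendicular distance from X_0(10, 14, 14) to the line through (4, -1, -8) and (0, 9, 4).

A direction vector is d = (-4, 10, 12).
AP = (6, 15, 22); AP·d = 390, |AP|² = 745, |d|² = 260.
distance² = |AP|² − (AP·d)²/|d|² = 745 − 152100/260 = 160, so the distance is 4√10.

4√10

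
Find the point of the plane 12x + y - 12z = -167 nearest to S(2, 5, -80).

(-46, 1, -32)

The perpendicular from S has direction n = (12, 1, -12): r = (2, 5, -80) + μ(12, 1, -12).
Substitute into the plane: n·(S + μn) = -167 gives 989 + 289μ = -167, so μ = -4.
Foot = (2, 5, -80) + (-4)·(12, 1, -12) = (-46, 1, -32).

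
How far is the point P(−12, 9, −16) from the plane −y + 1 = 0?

Normal vector n = (0, −1, 0), and n·(−12, 9, −16) − (−1) = −8.
|n| = √(0 + 1 + 0) = 1, so the distance is |-8|/1 = 8.

8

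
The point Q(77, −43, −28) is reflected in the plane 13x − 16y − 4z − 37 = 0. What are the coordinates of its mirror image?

(-27, 85, 4)

With n = (13, −16, −4), the signed offset is (n·Q − 37)/|n|² = 1764/441 = 4.
Q' = Q − 2t·n = (77, −43, −28) − 8·(13, −16, −4) = (−27, 85, 4).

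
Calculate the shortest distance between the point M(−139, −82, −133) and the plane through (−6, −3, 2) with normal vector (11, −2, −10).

3

The plane has equation n·(r − (−6, −3, 2)) = 0, i.e. n·r = -80.
Then n·(−139, −82, −133) − (−80) = 45.
|n| = √(121 + 4 + 100) = 15, so the distance is |45|/15 = 3.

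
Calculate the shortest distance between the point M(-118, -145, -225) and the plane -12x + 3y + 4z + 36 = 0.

d = |(-12)·(-118) + 3·(-145) + 4·(-225) − (-36)| / √(144 + 9 + 16) = |117| / 13 = 9.

9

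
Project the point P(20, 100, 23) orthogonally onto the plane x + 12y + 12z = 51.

n = (1, 12, 12), |n|² = 289, and n·P − 51 = 1445.
t = 1445/289 = 5, so the foot is P − t·n = (20, 100, 23) − 5·(1, 12, 12) = (15, 40, −37).

(15, 40, -37)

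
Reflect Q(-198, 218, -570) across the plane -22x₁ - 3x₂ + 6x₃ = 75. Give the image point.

With n = (-22, -3, 6), the signed offset is (n·Q − 75)/|n|² = 207/529 = 9/23.
Q' = Q − 2t·n = (-198, 218, -570) − (18/23)·(-22, -3, 6) = (-4158/23, 5068/23, -13218/23).

(-4158/23, 5068/23, -13218/23)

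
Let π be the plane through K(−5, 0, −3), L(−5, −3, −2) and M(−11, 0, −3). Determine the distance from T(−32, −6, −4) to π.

9√10/10

KL = (0, −3, 1) and KM = (−6, 0, 0), so a normal is n = KL × KM = (0, −6, −18).
Then n·(−32, −6, −4) − 54 = 54.
|n| = √(0 + 36 + 324) = 6√10, so the distance is |54|/(6√10) = 9/√10.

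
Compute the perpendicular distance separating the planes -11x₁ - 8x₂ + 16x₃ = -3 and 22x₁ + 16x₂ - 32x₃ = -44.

Divide the second equation by -2 to match normals: -11x₁ - 8x₂ + 16x₃ = 22.
Both planes have normal n = (-11, -8, 16), |n| = 21. Any point on the first plane is at distance |22 − (-3)|/|n| = 25/21 from the second.

25/21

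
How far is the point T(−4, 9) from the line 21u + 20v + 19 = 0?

d = |21·(-4) + 20·9 − (-19)| / √(441 + 400) = |115|/29 = 115/29.

115/29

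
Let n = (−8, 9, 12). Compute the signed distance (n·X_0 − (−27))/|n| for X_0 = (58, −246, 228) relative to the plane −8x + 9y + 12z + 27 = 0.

n·X_0 − (-27) = 85.
|n| = 17, so the signed distance is 85/17 = 5.

5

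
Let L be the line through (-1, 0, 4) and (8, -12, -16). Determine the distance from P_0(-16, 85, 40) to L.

√3121

A direction vector is d = (9, -12, -20).
AP = (-15, 85, 36); AP·d = -1875, |AP|² = 8746, |d|² = 625.
distance² = |AP|² − (AP·d)²/|d|² = 8746 − 3515625/625 = 3121, so the distance is √3121.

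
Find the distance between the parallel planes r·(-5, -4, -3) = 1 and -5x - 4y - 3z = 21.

Both planes have normal n = (-5, -4, -3), |n| = 5√2. Any point on the first plane is at distance |21 − 1|/|n| = 20/(5√2) = 2√2 from the second.

2√2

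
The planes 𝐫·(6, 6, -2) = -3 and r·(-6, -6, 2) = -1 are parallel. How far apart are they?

2√19/19

Divide the second equation by -1 to match normals: 6x₁ + 6x₂ - 2x₃ = 1.
With common normal n = (6, 6, -2) (|n| = 2√19), the distance is |(-3) − 1|/|n| = 4/(2√19) = 2/√19.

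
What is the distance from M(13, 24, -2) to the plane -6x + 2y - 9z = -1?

1

n = (-6, 2, -9); n·P − (-1) = -11; |n| = 11; distance = 11/11 = 1.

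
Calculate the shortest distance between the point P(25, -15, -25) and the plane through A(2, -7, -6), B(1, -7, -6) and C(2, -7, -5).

8

AB = (-1, 0, 0) and AC = (0, 0, 1), so a normal is n = AB × AC = (0, 1, 0).
d = |1·(-15) − (-7)| / √(0 + 1 + 0) = |-8| / 1 = 8.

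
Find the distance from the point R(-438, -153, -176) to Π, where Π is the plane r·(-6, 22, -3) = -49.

Normal vector n = (-6, 22, -3), and n·(-438, -153, -176) - (-49) = -161.
|n| = √(36 + 484 + 9) = 23, so the distance is |-161|/23 = 7.

7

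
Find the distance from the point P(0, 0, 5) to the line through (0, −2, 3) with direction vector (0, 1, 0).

2

Direction vector d = (0, 1, 0).
AP = (0, 2, 2); AP·d = 2, |AP|² = 8, |d|² = 1.
distance² = |AP|² − (AP·d)²/|d|² = 8 − 4/1 = 4, so the distance is 2.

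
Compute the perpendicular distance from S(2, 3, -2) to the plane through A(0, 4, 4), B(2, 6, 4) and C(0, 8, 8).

√3

AB = (2, 2, 0) and AC = (0, 4, 4), so a normal is n = AB × AC = (8, -8, 8).
Then n·(2, 3, -2) - 0 = -24.
|n| = √(64 + 64 + 64) = 8√3, so the distance is |-24|/(8√3) = √3.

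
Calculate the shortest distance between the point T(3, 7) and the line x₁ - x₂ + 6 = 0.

√2

The normal to the line is n = (1, -1) with |n| = √2.
|n·T − (-6)| = |-4 − (-6)| = 2, so the distance is 2/√2 = √2.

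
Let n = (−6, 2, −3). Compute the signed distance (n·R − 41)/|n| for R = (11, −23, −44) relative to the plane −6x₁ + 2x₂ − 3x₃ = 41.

-3

n·R − 41 = -21.
|n| = 7, so the signed distance is -21/7 = -3.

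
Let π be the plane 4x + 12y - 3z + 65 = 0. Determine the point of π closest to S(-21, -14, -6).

n = (4, 12, -3), |n|² = 169, and n·S − (-65) = -169.
t = -169/169 = -1, so the foot is S − t·n = (-21, -14, -6) − (-1)·(4, 12, -3) = (-17, -2, -9).

(-17, -2, -9)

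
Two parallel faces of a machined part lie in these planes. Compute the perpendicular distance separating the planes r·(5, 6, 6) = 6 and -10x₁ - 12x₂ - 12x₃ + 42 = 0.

Divide the second equation by -2 to match normals: 5x₁ + 6x₂ + 6x₃ = 21.
With common normal n = (5, 6, 6) (|n| = √97), the distance is |6 − 21|/|n| = 15/√97.

15√97/97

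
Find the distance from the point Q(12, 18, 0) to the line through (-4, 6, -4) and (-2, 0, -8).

6√10

A direction vector is d = (2, -6, -4).
AP = (16, 12, 4); AP·d = -56, |AP|² = 416, |d|² = 56.
distance² = |AP|² − (AP·d)²/|d|² = 416 − 3136/56 = 360, so the distance is 6√10.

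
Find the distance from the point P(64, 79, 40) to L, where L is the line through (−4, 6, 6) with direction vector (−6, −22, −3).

23√5

Direction vector d = (−6, −22, −3).
AP = (68, 73, 34); AP·d = -2116, |AP|² = 11109, |d|² = 529.
distance² = |AP|² − (AP·d)²/|d|² = 11109 − 4477456/529 = 2645, so the distance is 23√5.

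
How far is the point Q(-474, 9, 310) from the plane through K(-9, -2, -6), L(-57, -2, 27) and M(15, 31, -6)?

KL = (-48, 0, 33) and KM = (24, 33, 0), so a normal is n = KL × KM = (-1089, 792, -1584).
Then n·(-474, 9, 310) - 17721 = 14553.
|n| = √(1185921 + 627264 + 2509056) = 2079, so the distance is |14553|/2079 = 7.

7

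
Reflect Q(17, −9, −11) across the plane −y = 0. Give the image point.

n = (0, −1, 0), |n|² = 1, n·Q − 0 = 9, so t = 9/1 = 9.
Foot F = Q − 9·n = (17, 0, −11); the reflection is 2F − Q = (17, 9, −11).

(17, 9, -11)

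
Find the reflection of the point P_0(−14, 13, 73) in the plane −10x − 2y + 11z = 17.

(66, 29, -15)

n = (−10, −2, 11), |n|² = 225, n·P_0 − 17 = 900, so t = 900/225 = 4.
Foot F = P_0 − 4·n = (26, 21, 29); the reflection is 2F − P_0 = (66, 29, −15).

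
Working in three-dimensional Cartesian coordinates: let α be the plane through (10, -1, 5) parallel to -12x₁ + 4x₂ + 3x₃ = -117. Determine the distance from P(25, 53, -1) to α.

Parallel planes share the normal n = (-12, 4, 3); since (10, -1, 5) lies on the plane, its equation is -12x₁ + 4x₂ + 3x₃ = -109.
d = |(-12)·25 + 4·53 + 3·(-1) − (-109)| / √(144 + 16 + 9) = |18| / 13 = 18/13.

18/13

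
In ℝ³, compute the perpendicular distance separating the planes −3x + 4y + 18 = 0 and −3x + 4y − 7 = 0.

Both planes have normal n = (−3, 4, 0), |n| = 5. Any point on the first plane is at distance |7 − (-18)|/|n| = 25/5 = 5 from the second.

5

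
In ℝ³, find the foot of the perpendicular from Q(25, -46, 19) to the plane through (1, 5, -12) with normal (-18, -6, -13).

n = (-18, -6, -13), |n|² = 529, and n·Q − 108 = -529.
t = -529/529 = -1, so the foot is Q − t·n = (25, -46, 19) − (-1)·(-18, -6, -13) = (7, -52, 6).

(7, -52, 6)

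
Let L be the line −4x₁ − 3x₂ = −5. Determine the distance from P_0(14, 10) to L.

81/5

d = |(-4)·14 + (-3)·10 − (-5)| / √(16 + 9) = |-81|/5 = 81/5.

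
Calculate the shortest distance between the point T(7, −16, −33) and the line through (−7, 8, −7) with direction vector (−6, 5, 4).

6√6

Direction vector d = (−6, 5, 4).
AP = (14, −24, −26), and AP × d = (34, 100, −74).
|AP × d|² = 16632 and |d|² = 77, so the distance is √(16632/77) = √216 = 6√6.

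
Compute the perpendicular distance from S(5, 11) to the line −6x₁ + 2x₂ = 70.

39/√10

d = |(-6)·5 + 2·11 − 70| / √(36 + 4) = |-78|/(2√10) = 39√10/10.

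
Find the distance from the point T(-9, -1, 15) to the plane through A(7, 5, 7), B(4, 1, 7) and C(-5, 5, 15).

AB = (-3, -4, 0) and AC = (-12, 0, 8), so a normal is n = AB × AC = (-32, 24, -48).
Then n·(-9, -1, 15) - (-440) = -16.
|n| = √(1024 + 576 + 2304) = 8√61, so the distance is |-16|/(8√61) = 2/√61.

2/√61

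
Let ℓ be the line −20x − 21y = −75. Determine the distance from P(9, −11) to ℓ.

126/29

d = |(-20)·9 + (-21)·(-11) − (-75)| / √(400 + 441) = |126|/29 = 126/29.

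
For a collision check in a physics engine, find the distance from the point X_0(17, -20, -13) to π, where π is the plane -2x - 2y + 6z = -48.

Normal vector n = (-2, -2, 6), and n·(17, -20, -13) - (-48) = -24.
|n| = √(4 + 4 + 36) = 2√11, so the distance is |-24|/(2√11) = 12/√11.

12/√11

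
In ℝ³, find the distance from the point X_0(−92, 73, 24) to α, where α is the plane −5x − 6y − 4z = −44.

n = (−5, −6, −4); n·P − (-44) = -30; |n| = √77; distance = 30/√77.

30/√77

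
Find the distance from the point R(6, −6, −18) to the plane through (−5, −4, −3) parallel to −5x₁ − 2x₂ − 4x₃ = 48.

3√5/5

Parallel planes share the normal n = (−5, −2, −4); since (−5, −4, −3) lies on the plane, its equation is −5x₁ − 2x₂ − 4x₃ = 45.
Then n·(6, −6, −18) − 45 = 9.
|n| = √(25 + 4 + 16) = 3√5, so the distance is |9|/(3√5) = 3/√5.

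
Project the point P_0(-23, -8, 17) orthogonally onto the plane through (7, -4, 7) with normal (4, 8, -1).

(-15, 8, 15)

n = (4, 8, -1), |n|² = 81, and n·P_0 − (-11) = -162.
t = -162/81 = -2, so the foot is P_0 − t·n = (-23, -8, 17) − (-2)·(4, 8, -1) = (-15, 8, 15).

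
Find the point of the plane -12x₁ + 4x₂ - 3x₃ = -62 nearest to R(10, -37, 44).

The perpendicular from R has direction n = (-12, 4, -3): r = (10, -37, 44) + μ(-12, 4, -3).
Substitute into the plane: n·(R + μn) = -62 gives -400 + 169μ = -62, so μ = 2.
Foot = (10, -37, 44) + 2·(-12, 4, -3) = (-14, -29, 38).

(-14, -29, 38)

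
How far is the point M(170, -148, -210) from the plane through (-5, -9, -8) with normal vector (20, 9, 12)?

The plane has equation n·(r − (-5, -9, -8)) = 0, i.e. n·r = -277.
n = (20, 9, 12); n·P − (-277) = -175; |n| = 25; distance = 175/25 = 7.

7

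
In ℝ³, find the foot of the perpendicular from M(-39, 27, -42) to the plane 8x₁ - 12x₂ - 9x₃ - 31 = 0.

The perpendicular from M has direction n = (8, -12, -9): r = (-39, 27, -42) + μ(8, -12, -9).
Substitute into the plane: n·(M + μn) = 31 gives -258 + 289μ = 31, so μ = 1.
Foot = (-39, 27, -42) + 1·(8, -12, -9) = (-31, 15, -51).

(-31, 15, -51)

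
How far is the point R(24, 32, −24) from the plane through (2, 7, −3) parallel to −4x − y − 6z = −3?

Parallel planes share the normal n = (−4, −1, −6); since (2, 7, −3) lies on the plane, its equation is −4x − y − 6z = 3.
Then n·(24, 32, −24) − 3 = 13.
|n| = √(16 + 1 + 36) = √53, so the distance is |13|/√53 = 13√53/53.

13√53/53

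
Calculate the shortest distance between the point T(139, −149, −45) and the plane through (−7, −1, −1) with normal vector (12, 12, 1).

The plane has equation n·(r − (−7, −1, −1)) = 0, i.e. n·r = -97.
d = |12·139 + 12·(-149) + 1·(-45) − (-97)| / √(144 + 144 + 1) = |-68| / 17 = 4.

4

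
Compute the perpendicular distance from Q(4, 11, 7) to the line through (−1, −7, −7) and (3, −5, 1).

A direction vector is d = (4, 2, 8).
AP = (5, 18, 14); AP·d = 168, |AP|² = 545, |d|² = 84.
distance² = |AP|² − (AP·d)²/|d|² = 545 − 28224/84 = 209, so the distance is √209.

√209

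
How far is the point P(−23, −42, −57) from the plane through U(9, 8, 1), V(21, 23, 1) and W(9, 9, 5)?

18/√42

UV = (12, 15, 0) and UW = (0, 1, 4), so a normal is n = UV × UW = (60, −48, 12).
Then n·(−23, −42, −57) − 168 = −216.
|n| = √(3600 + 2304 + 144) = 12√42, so the distance is |-216|/(12√42) = 18/√42.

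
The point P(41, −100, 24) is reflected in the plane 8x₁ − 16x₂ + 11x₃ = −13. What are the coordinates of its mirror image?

With n = (8, −16, 11), the signed offset is (n·P − (-13))/|n|² = 2205/441 = 5.
P' = P − 2t·n = (41, −100, 24) − 10·(8, −16, 11) = (−39, 60, −86).

(-39, 60, -86)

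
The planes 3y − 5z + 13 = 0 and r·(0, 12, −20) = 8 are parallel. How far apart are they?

15√34/34

Divide the second equation by 4 to match normals: 3y − 5z = 2.
With common normal n = (0, 3, −5) (|n| = √34), the distance is |(-13) − 2|/|n| = 15/√34.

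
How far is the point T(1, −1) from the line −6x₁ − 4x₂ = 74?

The normal to the line is n = (−6, −4) with |n| = 2√13.
|n·T − 74| = |-2 − 74| = 76, so the distance is 76/(2√13) = 38/√13.

38/√13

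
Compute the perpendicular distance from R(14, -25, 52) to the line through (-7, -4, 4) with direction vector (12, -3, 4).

Direction vector d = (12, -3, 4).
AP = (21, -21, 48); AP·d = 507, |AP|² = 3186, |d|² = 169.
distance² = |AP|² − (AP·d)²/|d|² = 3186 − 257049/169 = 1665, so the distance is 3√185.

3√185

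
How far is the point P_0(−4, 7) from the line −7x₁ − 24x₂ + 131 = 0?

d = |(-7)·(-4) + (-24)·7 − (-131)| / √(49 + 576) = |-9|/25 = 9/25.

9/25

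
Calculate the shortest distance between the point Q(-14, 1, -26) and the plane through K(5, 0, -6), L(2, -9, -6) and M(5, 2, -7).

KL = (-3, -9, 0) and KM = (0, 2, -1), so a normal is n = KL × KM = (9, -3, -6).
d = |9·(-14) + (-3)·1 + (-6)·(-26) − 81| / √(81 + 9 + 36) = |-54| / (3√14) = 9√14/7.

9√14/7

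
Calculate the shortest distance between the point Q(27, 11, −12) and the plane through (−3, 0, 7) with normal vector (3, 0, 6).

8√5/5

The plane has equation n·(r − (−3, 0, 7)) = 0, i.e. n·r = 33.
Then n·(27, 11, −12) − 33 = −24.
|n| = √(9 + 0 + 36) = 3√5, so the distance is |-24|/(3√5) = 8/√5.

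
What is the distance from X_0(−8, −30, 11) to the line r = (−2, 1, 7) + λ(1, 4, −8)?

√689

Direction vector d = (1, 4, −8).
AP = (−6, −31, 4), and AP × d = (232, −44, 7).
|AP × d|² = 55809 and |d|² = 81, so the distance is √(55809/81) = √689.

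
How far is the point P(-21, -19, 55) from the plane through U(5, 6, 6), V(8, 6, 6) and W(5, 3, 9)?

UV = (3, 0, 0) and UW = (0, -3, 3), so a normal is n = UV × UW = (0, -9, -9).
n = (0, -9, -9); n·P − (-108) = -216; |n| = 9√2; distance = 216/(9√2) = 12√2.

12√2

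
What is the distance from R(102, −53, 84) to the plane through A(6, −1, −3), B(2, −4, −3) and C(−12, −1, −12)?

AB = (−4, −3, 0) and AC = (−18, 0, −9), so a normal is n = AB × AC = (27, −36, −54).
Then n·(102, −53, 84) − 360 = −234.
|n| = √(729 + 1296 + 2916) = 9√61, so the distance is |-234|/(9√61) = 26/√61.

26√61/61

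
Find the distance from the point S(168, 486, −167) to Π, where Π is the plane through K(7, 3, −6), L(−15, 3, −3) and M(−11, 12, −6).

7

KL = (−22, 0, 3) and KM = (−18, 9, 0), so a normal is n = KL × KM = (−27, −54, −198).
Then n·(168, 486, −167) − 837 = 1449.
|n| = √(729 + 2916 + 39204) = 207, so the distance is |1449|/207 = 7.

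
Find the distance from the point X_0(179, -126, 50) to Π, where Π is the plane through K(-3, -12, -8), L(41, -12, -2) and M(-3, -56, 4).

KL = (44, 0, 6) and KM = (0, -44, 12), so a normal is n = KL × KM = (264, -528, -1936).
d = |264·179 + (-528)·(-126) + (-1936)·50 − 21032| / √(69696 + 278784 + 3748096) = |-4048| / 2024 = 2.

2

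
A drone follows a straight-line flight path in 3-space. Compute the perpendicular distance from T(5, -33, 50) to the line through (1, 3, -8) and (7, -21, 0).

2√493

A direction vector is d = (6, -24, 8).
AP = (4, -36, 58); AP·d = 1352, |AP|² = 4676, |d|² = 676.
distance² = |AP|² − (AP·d)²/|d|² = 4676 − 1827904/676 = 1972, so the distance is 2√493.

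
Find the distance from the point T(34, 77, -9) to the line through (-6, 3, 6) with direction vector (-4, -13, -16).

Direction vector d = (-4, -13, -16).
AP = (40, 74, -15); AP·d = -882, |AP|² = 7301, |d|² = 441.
distance² = |AP|² − (AP·d)²/|d|² = 7301 − 777924/441 = 5537, so the distance is 7√113.

7√113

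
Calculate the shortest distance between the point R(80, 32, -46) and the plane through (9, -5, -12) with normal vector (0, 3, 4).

The plane has equation n·(r − (9, -5, -12)) = 0, i.e. n·r = -63.
Then n·(80, 32, -46) - (-63) = -25.
|n| = √(0 + 9 + 16) = 5, so the distance is |-25|/5 = 5.

5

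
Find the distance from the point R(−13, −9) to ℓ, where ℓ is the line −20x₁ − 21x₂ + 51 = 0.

d = |(-20)·(-13) + (-21)·(-9) − (-51)| / √(400 + 441) = |500|/29 = 500/29.

500/29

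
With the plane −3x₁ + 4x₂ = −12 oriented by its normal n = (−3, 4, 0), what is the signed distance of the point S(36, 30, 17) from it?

n·S − (-12) = 24.
|n| = 5, so the signed distance is 24/5.

24/5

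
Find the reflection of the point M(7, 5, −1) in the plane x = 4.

(1, 5, -1)

n = (1, 0, 0), |n|² = 1, n·M − 4 = 3, so t = 3/1 = 3.
Foot F = M − 3·n = (4, 5, −1); the reflection is 2F − M = (1, 5, −1).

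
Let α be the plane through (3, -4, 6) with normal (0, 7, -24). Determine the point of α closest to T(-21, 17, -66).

(-21, -4, 6)

The perpendicular from T has direction n = (0, 7, -24): r = (-21, 17, -66) + μ(0, 7, -24).
Substitute into the plane: n·(T + μn) = -172 gives 1703 + 625μ = -172, so μ = -3.
Foot = (-21, 17, -66) + (-3)·(0, 7, -24) = (-21, -4, 6).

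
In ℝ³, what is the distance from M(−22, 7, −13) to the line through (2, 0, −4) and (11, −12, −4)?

A direction vector is d = (9, −12, 0).
AP = (−24, 7, −9); AP·d = -300, |AP|² = 706, |d|² = 225.
distance² = |AP|² − (AP·d)²/|d|² = 706 − 90000/225 = 306, so the distance is 3√34.

3√34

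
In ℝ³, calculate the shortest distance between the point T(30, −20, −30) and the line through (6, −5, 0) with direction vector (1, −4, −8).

Direction vector d = (1, −4, −8).
AP = (24, −15, −30), and AP × d = (0, 162, −81).
|AP × d|² = 32805 and |d|² = 81, so the distance is √(32805/81) = √405 = 9√5.

9√5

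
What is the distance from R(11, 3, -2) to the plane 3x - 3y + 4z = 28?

n = (3, -3, 4); n·P − 28 = -12; |n| = √34; distance = 12/√34.

12/√34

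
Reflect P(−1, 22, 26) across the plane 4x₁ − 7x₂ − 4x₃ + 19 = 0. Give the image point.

(23, -20, 2)

n = (4, −7, −4), |n|² = 81, n·P − (-19) = -243, so t = -243/81 = -3.
Foot F = P − (-3)·n = (11, 1, 14); the reflection is 2F − P = (23, −20, 2).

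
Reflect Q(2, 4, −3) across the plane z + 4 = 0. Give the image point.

(2, 4, -5)

With n = (0, 0, 1), the signed offset is (n·Q − (-4))/|n|² = 1/1 = 1.
Q' = Q − 2t·n = (2, 4, −3) − 2·(0, 0, 1) = (2, 4, −5).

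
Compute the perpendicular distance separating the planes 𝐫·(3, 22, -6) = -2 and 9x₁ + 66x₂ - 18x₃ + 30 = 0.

8/23

Divide the second equation by 3 to match normals: 3x₁ + 22x₂ - 6x₃ = -10.
Both planes have normal n = (3, 22, -6), |n| = 23. Any point on the first plane is at distance |(-10) − (-2)|/|n| = 8/23 from the second.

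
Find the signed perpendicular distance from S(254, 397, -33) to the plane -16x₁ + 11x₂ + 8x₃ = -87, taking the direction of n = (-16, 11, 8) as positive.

n·S − (-87) = 126.
|n| = 21, so the signed distance is 126/21 = 6.

6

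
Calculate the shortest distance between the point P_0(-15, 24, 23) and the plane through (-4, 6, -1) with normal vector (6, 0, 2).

9/√10

The plane has equation n·(r − (-4, 6, -1)) = 0, i.e. n·r = -26.
d = |6·(-15) + 2·23 − (-26)| / √(36 + 0 + 4) = |-18| / (2√10) = 9/√10.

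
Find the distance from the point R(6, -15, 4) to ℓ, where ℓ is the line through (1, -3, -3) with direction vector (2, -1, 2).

Direction vector d = (2, -1, 2).
AP = (5, -12, 7), and AP × d = (-17, 4, 19).
|AP × d|² = 666 and |d|² = 9, so the distance is √(666/9) = √74.

√74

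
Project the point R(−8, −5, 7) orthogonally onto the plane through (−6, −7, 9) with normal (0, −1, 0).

n = (0, −1, 0), |n|² = 1, and n·R − 7 = -2.
t = -2/1 = -2, so the foot is R − t·n = (−8, −5, 7) − (-2)·(0, −1, 0) = (−8, −7, 7).

(-8, -7, 7)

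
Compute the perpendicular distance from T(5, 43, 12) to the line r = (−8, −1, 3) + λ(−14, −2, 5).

Direction vector d = (−14, −2, 5).
AP = (13, 44, 9); AP·d = -225, |AP|² = 2186, |d|² = 225.
distance² = |AP|² − (AP·d)²/|d|² = 2186 − 50625/225 = 1961, so the distance is √1961.

√1961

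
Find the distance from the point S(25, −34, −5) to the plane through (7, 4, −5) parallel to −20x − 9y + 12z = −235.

18/25

Parallel planes share the normal n = (−20, −9, 12); since (7, 4, −5) lies on the plane, its equation is −20x − 9y + 12z = -236.
d = |(-20)·25 + (-9)·(-34) + 12·(-5) − (-236)| / √(400 + 81 + 144) = |-18| / 25 = 18/25.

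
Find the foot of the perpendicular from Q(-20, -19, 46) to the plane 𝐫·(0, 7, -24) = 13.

The perpendicular from Q has direction n = (0, 7, -24): r = (-20, -19, 46) + λ(0, 7, -24).
Substitute into the plane: n·(Q + λn) = 13 gives -1237 + 625λ = 13, so λ = 2.
Foot = (-20, -19, 46) + 2·(0, 7, -24) = (-20, -5, -2).

(-20, -5, -2)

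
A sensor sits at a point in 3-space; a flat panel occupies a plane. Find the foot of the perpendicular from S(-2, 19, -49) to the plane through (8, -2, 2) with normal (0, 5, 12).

(-2, 34, -13)

The perpendicular from S has direction n = (0, 5, 12): r = (-2, 19, -49) + t(0, 5, 12).
Substitute into the plane: n·(S + tn) = 14 gives -493 + 169t = 14, so t = 3.
Foot = (-2, 19, -49) + 3·(0, 5, 12) = (-2, 34, -13).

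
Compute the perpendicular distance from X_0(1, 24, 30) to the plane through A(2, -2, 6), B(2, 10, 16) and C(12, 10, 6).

AB = (0, 12, 10) and AC = (10, 12, 0), so a normal is n = AB × AC = (-120, 100, -120).
d = |(-120)·1 + 100·24 + (-120)·30 − (-1160)| / √(14400 + 10000 + 14400) = |-160| / (20√97) = 8√97/97.

8/√97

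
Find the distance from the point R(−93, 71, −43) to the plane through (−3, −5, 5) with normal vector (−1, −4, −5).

The plane has equation n·(r − (−3, −5, 5)) = 0, i.e. n·r = -2.
d = |(-1)·(-93) + (-4)·71 + (-5)·(-43) − (-2)| / √(1 + 16 + 25) = |26| / √42 = 26/√42.

13√42/21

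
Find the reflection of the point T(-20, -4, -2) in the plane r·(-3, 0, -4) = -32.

(4, -4, 30)

n = (-3, 0, -4), |n|² = 25, n·T − (-32) = 100, so t = 100/25 = 4.
Foot F = T − 4·n = (-8, -4, 14); the reflection is 2F − T = (4, -4, 30).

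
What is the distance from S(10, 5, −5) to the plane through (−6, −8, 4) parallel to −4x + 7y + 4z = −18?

1

Parallel planes share the normal n = (−4, 7, 4); since (−6, −8, 4) lies on the plane, its equation is −4x + 7y + 4z = -16.
n = (−4, 7, 4); n·P − (-16) = -9; |n| = 9; distance = 9/9 = 1.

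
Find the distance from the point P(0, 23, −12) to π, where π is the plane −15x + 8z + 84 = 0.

12/17

n = (−15, 0, 8); n·P − (-84) = -12; |n| = 17; distance = 12/17.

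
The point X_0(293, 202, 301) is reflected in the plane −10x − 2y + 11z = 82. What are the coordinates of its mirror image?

With n = (−10, −2, 11), the signed offset is (n·X_0 − 82)/|n|² = -105/225 = -7/15.
X_0' = X_0 − 2t·n = (293, 202, 301) − (-14/15)·(−10, −2, 11) = (851/3, 3002/15, 4669/15).

(851/3, 3002/15, 4669/15)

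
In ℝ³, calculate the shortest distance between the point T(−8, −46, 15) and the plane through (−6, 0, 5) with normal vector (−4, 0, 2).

The plane has equation n·(r − (−6, 0, 5)) = 0, i.e. n·r = 34.
d = |(-4)·(-8) + 2·15 − 34| / √(16 + 0 + 4) = |28| / (2√5) = 14√5/5.

14√5/5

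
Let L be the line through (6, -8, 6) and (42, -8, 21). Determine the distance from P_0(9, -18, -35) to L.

A direction vector is d = (36, 0, 15).
AP = (3, -10, -41), and AP × d = (-150, -1521, 360).
|AP × d|² = 2465541 and |d|² = 1521, so the distance is √(2465541/1521) = √1621.

√1621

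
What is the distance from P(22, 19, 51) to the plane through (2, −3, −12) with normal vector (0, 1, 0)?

22

The plane has equation n·(r − (2, −3, −12)) = 0, i.e. n·r = -3.
n = (0, 1, 0); n·P − (-3) = 22; |n| = 1; distance = 22/1 = 22.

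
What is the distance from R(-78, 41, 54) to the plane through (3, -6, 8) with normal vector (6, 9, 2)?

The plane has equation n·(r − (3, -6, 8)) = 0, i.e. n·r = -20.
Then n·(-78, 41, 54) - (-20) = 29.
|n| = √(36 + 81 + 4) = 11, so the distance is |29|/11 = 29/11.

29/11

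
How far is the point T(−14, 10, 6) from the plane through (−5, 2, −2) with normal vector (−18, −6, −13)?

10/23

The plane has equation n·(r − (−5, 2, −2)) = 0, i.e. n·r = 104.
d = |(-18)·(-14) + (-6)·10 + (-13)·6 − 104| / √(324 + 36 + 169) = |10| / 23 = 10/23.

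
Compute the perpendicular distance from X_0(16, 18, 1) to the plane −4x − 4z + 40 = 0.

n = (−4, 0, −4); n·P − (-40) = -28; |n| = 4√2; distance = 28/(4√2) = 7√2/2.

7√2/2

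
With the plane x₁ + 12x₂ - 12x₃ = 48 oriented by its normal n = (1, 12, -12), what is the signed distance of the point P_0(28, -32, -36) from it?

28/17

n·P_0 − 48 = 28.
|n| = 17, so the signed distance is 28/17.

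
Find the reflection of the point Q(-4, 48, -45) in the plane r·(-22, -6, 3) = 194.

With n = (-22, -6, 3), the signed offset is (n·Q − 194)/|n|² = -529/529 = -1.
Q' = Q − 2t·n = (-4, 48, -45) − (-2)·(-22, -6, 3) = (-48, 36, -39).

(-48, 36, -39)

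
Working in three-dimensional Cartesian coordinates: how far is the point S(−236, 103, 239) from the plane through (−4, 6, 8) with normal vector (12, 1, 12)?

The plane has equation n·(r − (−4, 6, 8)) = 0, i.e. n·r = 54.
Then n·(−236, 103, 239) − 54 = 85.
|n| = √(144 + 1 + 144) = 17, so the distance is |85|/17 = 5.

5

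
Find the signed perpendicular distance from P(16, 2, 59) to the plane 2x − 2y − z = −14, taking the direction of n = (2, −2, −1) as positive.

-17/3

n·P − (-14) = -17.
|n| = 3, so the signed distance is -17/3.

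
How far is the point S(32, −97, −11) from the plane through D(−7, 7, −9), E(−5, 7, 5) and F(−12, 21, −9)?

2

DE = (2, 0, 14) and DF = (−5, 14, 0), so a normal is n = DE × DF = (−196, −70, 28).
d = |(-196)·32 + (-70)·(-97) + 28·(-11) − 630| / √(38416 + 4900 + 784) = |-420| / 210 = 2.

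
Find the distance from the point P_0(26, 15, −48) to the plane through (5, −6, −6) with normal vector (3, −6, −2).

The plane has equation n·(r − (5, −6, −6)) = 0, i.e. n·r = 63.
d = |3·26 + (-6)·15 + (-2)·(-48) − 63| / √(9 + 36 + 4) = |21| / 7 = 3.

3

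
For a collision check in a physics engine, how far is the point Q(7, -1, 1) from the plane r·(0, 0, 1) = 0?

1

Normal vector n = (0, 0, 1), and n·(7, -1, 1) - 0 = 1.
|n| = √(0 + 0 + 1) = 1, so the distance is |1|/1 = 1.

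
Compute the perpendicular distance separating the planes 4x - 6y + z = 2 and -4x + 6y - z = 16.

Divide the second equation by -1 to match normals: 4x - 6y + z = -16.
Both planes have normal n = (4, -6, 1), |n| = √53. Any point on the first plane is at distance |(-16) − 2|/|n| = 18/√53 = 18√53/53 from the second.

18√53/53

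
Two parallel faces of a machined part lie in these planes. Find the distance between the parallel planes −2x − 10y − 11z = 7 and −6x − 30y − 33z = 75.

6/5

Divide the second equation by 3 to match normals: −2x − 10y − 11z = 25.
Both planes have normal n = (−2, −10, −11), |n| = 15. Any point on the first plane is at distance |25 − 7|/|n| = 18/15 = 6/5 from the second.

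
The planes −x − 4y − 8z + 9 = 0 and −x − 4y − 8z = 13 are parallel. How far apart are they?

With common normal n = (−1, −4, −8) (|n| = 9), the distance is |(-9) − 13|/|n| = 22/9.

22/9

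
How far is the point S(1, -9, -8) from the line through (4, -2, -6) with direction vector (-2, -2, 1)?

Direction vector d = (-2, -2, 1).
AP = (-3, -7, -2); AP·d = 18, |AP|² = 62, |d|² = 9.
distance² = |AP|² − (AP·d)²/|d|² = 62 − 324/9 = 26, so the distance is √26.

√26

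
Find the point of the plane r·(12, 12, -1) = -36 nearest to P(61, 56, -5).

n = (12, 12, -1), |n|² = 289, and n·P − (-36) = 1445.
t = 1445/289 = 5, so the foot is P − t·n = (61, 56, -5) − 5·(12, 12, -1) = (1, -4, 0).

(1, -4, 0)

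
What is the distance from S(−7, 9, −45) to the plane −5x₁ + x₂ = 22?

11√26/13

n = (−5, 1, 0); n·P − 22 = 22; |n| = √26; distance = 22/√26.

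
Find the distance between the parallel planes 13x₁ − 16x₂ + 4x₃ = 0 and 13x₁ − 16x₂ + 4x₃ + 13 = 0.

With common normal n = (13, −16, 4) (|n| = 21), the distance is |0 − (-13)|/|n| = 13/21.

13/21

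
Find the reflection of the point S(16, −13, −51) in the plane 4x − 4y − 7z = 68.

(-24, 27, 19)

With n = (4, −4, −7), the signed offset is (n·S − 68)/|n|² = 405/81 = 5.
S' = S − 2t·n = (16, −13, −51) − 10·(4, −4, −7) = (−24, 27, 19).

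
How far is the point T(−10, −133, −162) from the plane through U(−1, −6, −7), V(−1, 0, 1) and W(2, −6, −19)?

UV = (0, 6, 8) and UW = (3, 0, −12), so a normal is n = UV × UW = (−72, 24, −18).
d = |(-72)·(-10) + 24·(-133) + (-18)·(-162) − 54| / √(5184 + 576 + 324) = |390| / 78 = 5.

5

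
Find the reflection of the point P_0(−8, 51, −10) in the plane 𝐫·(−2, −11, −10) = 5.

n = (−2, −11, −10), |n|² = 225, n·P_0 − 5 = -450, so t = -450/225 = -2.
Foot F = P_0 − (-2)·n = (−12, 29, −30); the reflection is 2F − P_0 = (−16, 7, −50).

(-16, 7, -50)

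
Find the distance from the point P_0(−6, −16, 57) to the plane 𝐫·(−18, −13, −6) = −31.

5/23

Normal vector n = (−18, −13, −6), and n·(−6, −16, 57) − (−31) = 5.
|n| = √(324 + 169 + 36) = 23, so the distance is |5|/23 = 5/23.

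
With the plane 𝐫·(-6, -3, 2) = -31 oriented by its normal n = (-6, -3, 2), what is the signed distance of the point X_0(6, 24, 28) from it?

n·X_0 − (-31) = -21.
|n| = 7, so the signed distance is -21/7 = -3.

-3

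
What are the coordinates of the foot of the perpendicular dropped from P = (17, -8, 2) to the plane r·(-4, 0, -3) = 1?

(5, -8, -7)

The perpendicular from P has direction n = (-4, 0, -3): r = (17, -8, 2) + λ(-4, 0, -3).
Substitute into the plane: n·(P + λn) = 1 gives -74 + 25λ = 1, so λ = 3.
Foot = (17, -8, 2) + 3·(-4, 0, -3) = (5, -8, -7).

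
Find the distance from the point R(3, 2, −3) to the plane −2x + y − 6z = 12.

n = (−2, 1, −6); n·P − 12 = 2; |n| = √41; distance = 2/√41 = 2√41/41.

2/√41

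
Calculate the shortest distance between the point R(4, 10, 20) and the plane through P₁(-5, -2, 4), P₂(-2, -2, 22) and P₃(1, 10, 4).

√46/23

P₁P₂ = (3, 0, 18) and P₁P₃ = (6, 12, 0), so a normal is n = P₁P₂ × P₁P₃ = (-216, 108, 36).
Then n·(4, 10, 20) - 1008 = -72.
|n| = √(46656 + 11664 + 1296) = 36√46, so the distance is |-72|/(36√46) = 2/√46.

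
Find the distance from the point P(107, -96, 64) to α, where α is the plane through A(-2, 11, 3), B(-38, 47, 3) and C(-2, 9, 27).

AB = (-36, 36, 0) and AC = (0, -2, 24), so a normal is n = AB × AC = (864, 864, 72).
d = |864·107 + 864·(-96) + 72·64 − 7992| / √(746496 + 746496 + 5184) = |6120| / 1224 = 5.

5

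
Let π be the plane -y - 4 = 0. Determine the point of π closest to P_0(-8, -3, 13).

n = (0, -1, 0), |n|² = 1, and n·P_0 − 4 = -1.
t = -1/1 = -1, so the foot is P_0 − t·n = (-8, -3, 13) − (-1)·(0, -1, 0) = (-8, -4, 13).

(-8, -4, 13)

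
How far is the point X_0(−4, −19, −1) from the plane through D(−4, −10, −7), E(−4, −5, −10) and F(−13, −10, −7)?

DE = (0, 5, −3) and DF = (−9, 0, 0), so a normal is n = DE × DF = (0, 27, 45).
Then n·(−4, −19, −1) − (−585) = 27.
|n| = √(0 + 729 + 2025) = 9√34, so the distance is |27|/(9√34) = 3√34/34.

3√34/34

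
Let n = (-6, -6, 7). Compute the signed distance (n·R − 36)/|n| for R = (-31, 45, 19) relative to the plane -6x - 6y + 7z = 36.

n·R − 36 = 13.
|n| = 11, so the signed distance is 13/11.

13/11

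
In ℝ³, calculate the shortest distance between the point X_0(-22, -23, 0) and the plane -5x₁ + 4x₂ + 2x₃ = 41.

n = (-5, 4, 2); n·P − 41 = -23; |n| = 3√5; distance = 23/(3√5).

23√5/15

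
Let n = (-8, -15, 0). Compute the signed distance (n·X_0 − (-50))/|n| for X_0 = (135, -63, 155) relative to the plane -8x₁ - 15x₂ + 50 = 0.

n·X_0 − (-50) = -85.
|n| = 17, so the signed distance is -85/17 = -5.

-5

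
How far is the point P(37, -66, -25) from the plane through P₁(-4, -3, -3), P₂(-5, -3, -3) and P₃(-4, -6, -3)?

22

P₁P₂ = (-1, 0, 0) and P₁P₃ = (0, -3, 0), so a normal is n = P₁P₂ × P₁P₃ = (0, 0, 3).
d = |3·(-25) − (-9)| / √(0 + 0 + 9) = |-66| / 3 = 22.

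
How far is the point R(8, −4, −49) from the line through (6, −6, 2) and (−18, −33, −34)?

√1453

A direction vector is d = (−24, −27, −36).
AP = (2, 2, −51); AP·d = 1734, |AP|² = 2609, |d|² = 2601.
distance² = |AP|² − (AP·d)²/|d|² = 2609 − 3006756/2601 = 1453, so the distance is √1453.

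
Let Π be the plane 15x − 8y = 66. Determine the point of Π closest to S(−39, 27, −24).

(6, 3, -24)

n = (15, −8, 0), |n|² = 289, and n·S − 66 = -867.
t = -867/289 = -3, so the foot is S − t·n = (−39, 27, −24) − (-3)·(15, −8, 0) = (6, 3, −24).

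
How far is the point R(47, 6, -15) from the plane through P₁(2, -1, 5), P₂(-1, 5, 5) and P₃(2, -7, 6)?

23/√41

P₁P₂ = (-3, 6, 0) and P₁P₃ = (0, -6, 1), so a normal is n = P₁P₂ × P₁P₃ = (6, 3, 18).
Then n·(47, 6, -15) - 99 = -69.
|n| = √(36 + 9 + 324) = 3√41, so the distance is |-69|/(3√41) = 23√41/41.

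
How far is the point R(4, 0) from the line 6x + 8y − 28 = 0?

d = |6·4 + 8·0 − 28| / √(36 + 64) = |-4|/10 = 2/5.

2/5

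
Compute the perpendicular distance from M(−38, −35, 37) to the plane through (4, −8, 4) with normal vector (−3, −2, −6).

18/7

The plane has equation n·(r − (4, −8, 4)) = 0, i.e. n·r = -20.
Then n·(−38, −35, 37) − (−20) = −18.
|n| = √(9 + 4 + 36) = 7, so the distance is |-18|/7 = 18/7.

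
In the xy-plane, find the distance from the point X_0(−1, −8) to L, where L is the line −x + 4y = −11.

The normal to the line is n = (−1, 4) with |n| = √17.
|n·X_0 − (-11)| = |-31 − (-11)| = 20, so the distance is 20/√17.

20√17/17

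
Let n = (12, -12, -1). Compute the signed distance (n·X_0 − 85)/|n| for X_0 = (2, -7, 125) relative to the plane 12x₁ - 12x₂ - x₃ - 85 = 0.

n·X_0 − 85 = -102.
|n| = 17, so the signed distance is -102/17 = -6.

-6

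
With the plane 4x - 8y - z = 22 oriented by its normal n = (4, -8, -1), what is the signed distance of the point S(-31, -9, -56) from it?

n·S − 22 = -18.
|n| = 9, so the signed distance is -18/9 = -2.

-2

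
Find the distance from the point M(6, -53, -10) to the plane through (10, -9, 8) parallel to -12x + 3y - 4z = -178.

12/13

Parallel planes share the normal n = (-12, 3, -4); since (10, -9, 8) lies on the plane, its equation is -12x + 3y - 4z = -179.
n = (-12, 3, -4); n·P − (-179) = -12; |n| = 13; distance = 12/13.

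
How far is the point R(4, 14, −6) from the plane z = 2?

d = |1·(-6) − 2| / √(0 + 0 + 1) = |-8| / 1 = 8.

8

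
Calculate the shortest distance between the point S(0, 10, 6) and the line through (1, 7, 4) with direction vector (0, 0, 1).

√10

Direction vector d = (0, 0, 1).
AP = (-1, 3, 2); AP·d = 2, |AP|² = 14, |d|² = 1.
distance² = |AP|² − (AP·d)²/|d|² = 14 − 4/1 = 10, so the distance is √10.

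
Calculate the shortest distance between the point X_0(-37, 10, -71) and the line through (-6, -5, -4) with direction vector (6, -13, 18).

Direction vector d = (6, -13, 18).
AP = (-31, 15, -67), and AP × d = (-601, 156, 313).
|AP × d|² = 483506 and |d|² = 529, so the distance is √(483506/529) = √914.

√914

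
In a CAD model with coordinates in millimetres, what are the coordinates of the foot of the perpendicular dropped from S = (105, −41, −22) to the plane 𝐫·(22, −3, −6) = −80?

n = (22, −3, −6), |n|² = 529, and n·S − (-80) = 2645.
t = 2645/529 = 5, so the foot is S − t·n = (105, −41, −22) − 5·(22, −3, −6) = (−5, −26, 8).

(-5, -26, 8)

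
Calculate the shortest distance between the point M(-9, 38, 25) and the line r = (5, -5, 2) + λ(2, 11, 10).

Direction vector d = (2, 11, 10).
AP = (-14, 43, 23), and AP × d = (177, 186, -240).
|AP × d|² = 123525 and |d|² = 225, so the distance is √(123525/225) = √549 = 3√61.

3√61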